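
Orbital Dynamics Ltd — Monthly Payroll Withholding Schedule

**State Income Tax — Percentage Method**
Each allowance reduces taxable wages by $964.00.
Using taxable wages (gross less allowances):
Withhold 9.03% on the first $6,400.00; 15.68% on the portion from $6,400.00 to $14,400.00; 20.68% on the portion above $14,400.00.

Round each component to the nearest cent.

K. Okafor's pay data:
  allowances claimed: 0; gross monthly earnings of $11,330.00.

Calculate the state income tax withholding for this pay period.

State Income Tax: taxable = $11,330.00
  $577.92 + 15.68% × ($11,330.00 − $6,400.00) = $577.92 + 15.68% × $4,930.00 = $1,350.94

$1,350.94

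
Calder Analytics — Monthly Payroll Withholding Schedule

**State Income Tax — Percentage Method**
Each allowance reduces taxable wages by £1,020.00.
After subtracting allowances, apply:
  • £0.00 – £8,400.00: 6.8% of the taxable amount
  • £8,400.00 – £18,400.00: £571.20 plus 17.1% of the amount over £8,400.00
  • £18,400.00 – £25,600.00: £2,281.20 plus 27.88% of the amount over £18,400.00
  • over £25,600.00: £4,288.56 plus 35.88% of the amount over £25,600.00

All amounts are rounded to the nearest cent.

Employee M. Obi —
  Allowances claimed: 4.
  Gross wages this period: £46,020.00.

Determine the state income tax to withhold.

£10,151.35

State Income Tax: taxable = £46,020.00 − 4×£1,020.00 = £41,940.00
  £4,288.56 + 35.88% × (£41,940.00 − £25,600.00) = £4,288.56 + 35.88% × £16,340.00 = £10,151.35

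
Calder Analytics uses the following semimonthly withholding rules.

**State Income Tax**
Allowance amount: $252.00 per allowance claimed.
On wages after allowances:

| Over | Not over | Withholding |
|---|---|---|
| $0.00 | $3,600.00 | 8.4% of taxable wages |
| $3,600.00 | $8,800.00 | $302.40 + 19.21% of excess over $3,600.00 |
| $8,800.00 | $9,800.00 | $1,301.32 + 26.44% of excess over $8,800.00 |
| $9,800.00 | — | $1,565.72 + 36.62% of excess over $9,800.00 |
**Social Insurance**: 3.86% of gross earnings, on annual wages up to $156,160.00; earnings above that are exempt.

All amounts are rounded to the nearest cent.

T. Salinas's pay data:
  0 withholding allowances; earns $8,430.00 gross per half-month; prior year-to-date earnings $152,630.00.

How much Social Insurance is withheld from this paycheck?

$136.26

Social Insurance: cap $156,160.00 − YTD $152,630.00 = $3,530.00 subject; 3.86% × $3,530.00 = $136.26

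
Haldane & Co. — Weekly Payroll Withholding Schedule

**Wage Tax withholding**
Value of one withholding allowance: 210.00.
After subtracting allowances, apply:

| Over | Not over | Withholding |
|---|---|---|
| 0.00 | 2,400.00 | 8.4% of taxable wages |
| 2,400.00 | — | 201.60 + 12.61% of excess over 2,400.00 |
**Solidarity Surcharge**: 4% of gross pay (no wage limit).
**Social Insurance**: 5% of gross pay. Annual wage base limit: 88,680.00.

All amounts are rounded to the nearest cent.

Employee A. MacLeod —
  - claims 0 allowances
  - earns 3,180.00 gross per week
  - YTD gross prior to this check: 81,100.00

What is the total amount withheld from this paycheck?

586.16

Wage Tax: taxable = 3,180.00
  201.60 + 12.61% × (3,180.00 − 2,400.00) = 201.60 + 12.61% × 780.00 = 299.96
Solidarity Surcharge: 4% × 3,180.00 = 127.20
Social Insurance: 5% × 3,180.00 = 159.00
Total: 299.96 + 127.20 + 159.00 = 586.16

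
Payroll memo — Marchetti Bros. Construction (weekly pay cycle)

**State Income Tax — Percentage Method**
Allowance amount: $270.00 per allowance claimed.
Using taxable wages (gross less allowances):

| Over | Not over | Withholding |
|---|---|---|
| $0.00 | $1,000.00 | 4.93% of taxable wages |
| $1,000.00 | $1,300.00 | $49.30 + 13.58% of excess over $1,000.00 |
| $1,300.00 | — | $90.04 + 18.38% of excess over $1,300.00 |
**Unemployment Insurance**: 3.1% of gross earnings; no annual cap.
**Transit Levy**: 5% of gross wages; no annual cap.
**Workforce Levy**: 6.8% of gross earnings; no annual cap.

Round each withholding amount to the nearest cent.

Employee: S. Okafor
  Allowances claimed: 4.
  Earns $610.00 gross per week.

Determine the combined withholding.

State Income Tax: taxable = $610.00 − 4×$270.00 = $-470.00
  Taxable ≤ 0 → $0.00
Unemployment Insurance: 3.1% × $610.00 = $18.91
Transit Levy: 5% × $610.00 = $30.50
Workforce Levy: 6.8% × $610.00 = $41.48
Total: $0.00 + $18.91 + $30.50 + $41.48 = $90.89

$90.89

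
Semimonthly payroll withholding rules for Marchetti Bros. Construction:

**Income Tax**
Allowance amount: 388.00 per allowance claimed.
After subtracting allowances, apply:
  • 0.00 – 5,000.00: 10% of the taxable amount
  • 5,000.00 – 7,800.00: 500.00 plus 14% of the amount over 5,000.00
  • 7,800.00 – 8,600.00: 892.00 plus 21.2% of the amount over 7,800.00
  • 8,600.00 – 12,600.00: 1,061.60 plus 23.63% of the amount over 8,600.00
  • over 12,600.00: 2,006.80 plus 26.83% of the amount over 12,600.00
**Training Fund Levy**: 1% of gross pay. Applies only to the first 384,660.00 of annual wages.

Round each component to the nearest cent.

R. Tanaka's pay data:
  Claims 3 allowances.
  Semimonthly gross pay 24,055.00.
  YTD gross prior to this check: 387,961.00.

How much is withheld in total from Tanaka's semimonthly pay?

4,767.88

Income Tax: taxable = 24,055.00 − 3×388.00 = 22,891.00
  2,006.80 + 26.83% × (22,891.00 − 12,600.00) = 2,006.80 + 26.83% × 10,291.00 = 4,767.88
Training Fund Levy: YTD 387,961.00 ≥ cap 384,660.00 → 0.00
Total: 4,767.88 + 0.00 = 4,767.88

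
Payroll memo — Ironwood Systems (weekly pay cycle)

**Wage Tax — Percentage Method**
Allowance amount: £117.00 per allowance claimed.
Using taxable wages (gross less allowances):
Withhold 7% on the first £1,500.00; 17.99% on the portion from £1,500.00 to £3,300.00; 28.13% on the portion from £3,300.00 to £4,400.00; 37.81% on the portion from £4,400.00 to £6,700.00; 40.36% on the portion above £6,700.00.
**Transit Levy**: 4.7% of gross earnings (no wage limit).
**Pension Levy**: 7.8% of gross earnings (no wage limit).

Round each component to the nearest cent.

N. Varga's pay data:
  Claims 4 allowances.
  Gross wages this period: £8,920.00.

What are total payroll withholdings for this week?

Wage Tax: taxable = £8,920.00 − 4×£117.00 = £8,452.00
  £1,607.88 + 40.36% × (£8,452.00 − £6,700.00) = £1,607.88 + 40.36% × £1,752.00 = £2,314.99
Transit Levy: 4.7% × £8,920.00 = £419.24
Pension Levy: 7.8% × £8,920.00 = £695.76
Total: £2,314.99 + £419.24 + £695.76 = £3,429.99

£3,429.99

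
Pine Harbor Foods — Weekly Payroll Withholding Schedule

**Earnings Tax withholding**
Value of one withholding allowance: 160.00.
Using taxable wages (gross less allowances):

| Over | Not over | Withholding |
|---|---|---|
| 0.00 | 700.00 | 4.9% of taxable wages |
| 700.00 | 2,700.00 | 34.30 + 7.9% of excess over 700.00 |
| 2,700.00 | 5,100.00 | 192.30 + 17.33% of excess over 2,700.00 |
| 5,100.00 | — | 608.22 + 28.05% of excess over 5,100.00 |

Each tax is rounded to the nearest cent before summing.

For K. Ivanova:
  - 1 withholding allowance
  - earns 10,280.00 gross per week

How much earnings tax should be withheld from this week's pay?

Earnings Tax: taxable = 10,280.00 − 1×160.00 = 10,120.00
  608.22 + 28.05% × (10,120.00 − 5,100.00) = 608.22 + 28.05% × 5,020.00 = 2,016.33

2,016.33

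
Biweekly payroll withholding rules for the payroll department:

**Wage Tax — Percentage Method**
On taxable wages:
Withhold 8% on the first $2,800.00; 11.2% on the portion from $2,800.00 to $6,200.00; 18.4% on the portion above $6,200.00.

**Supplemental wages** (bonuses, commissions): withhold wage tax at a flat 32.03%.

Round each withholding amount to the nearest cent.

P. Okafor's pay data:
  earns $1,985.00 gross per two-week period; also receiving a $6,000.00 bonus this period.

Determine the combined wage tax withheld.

Wage Tax: taxable = $1,985.00
  8% × $1,985.00 = $158.80
Supplemental (32.03% flat on bonus): 32.03% × $6,000.00 = $1,921.80
Total wage tax: $158.80 + $1,921.80 = $2,080.60

$2,080.60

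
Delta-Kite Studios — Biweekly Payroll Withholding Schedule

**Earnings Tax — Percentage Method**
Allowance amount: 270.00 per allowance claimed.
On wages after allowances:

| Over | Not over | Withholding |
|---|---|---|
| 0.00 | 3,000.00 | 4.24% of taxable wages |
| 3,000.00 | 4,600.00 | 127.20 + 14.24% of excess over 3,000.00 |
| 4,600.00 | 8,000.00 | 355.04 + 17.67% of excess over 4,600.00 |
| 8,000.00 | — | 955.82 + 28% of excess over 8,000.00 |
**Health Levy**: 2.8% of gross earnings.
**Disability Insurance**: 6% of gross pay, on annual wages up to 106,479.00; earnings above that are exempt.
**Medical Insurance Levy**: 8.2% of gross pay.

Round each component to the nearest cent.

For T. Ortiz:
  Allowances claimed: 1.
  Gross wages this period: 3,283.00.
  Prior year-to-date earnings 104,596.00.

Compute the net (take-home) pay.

2,679.84

Earnings Tax: taxable = 3,283.00 − 1×270.00 = 3,013.00
  127.20 + 14.24% × (3,013.00 − 3,000.00) = 127.20 + 14.24% × 13.00 = 129.05
Health Levy: 2.8% × 3,283.00 = 91.92
Disability Insurance: cap 106,479.00 − YTD 104,596.00 = 1,883.00 subject; 6% × 1,883.00 = 112.98
Medical Insurance Levy: 8.2% × 3,283.00 = 269.21
Total withheld: 129.05 + 91.92 + 112.98 + 269.21 = 603.16
Net pay: 3,283.00 − 603.16 = 2,679.84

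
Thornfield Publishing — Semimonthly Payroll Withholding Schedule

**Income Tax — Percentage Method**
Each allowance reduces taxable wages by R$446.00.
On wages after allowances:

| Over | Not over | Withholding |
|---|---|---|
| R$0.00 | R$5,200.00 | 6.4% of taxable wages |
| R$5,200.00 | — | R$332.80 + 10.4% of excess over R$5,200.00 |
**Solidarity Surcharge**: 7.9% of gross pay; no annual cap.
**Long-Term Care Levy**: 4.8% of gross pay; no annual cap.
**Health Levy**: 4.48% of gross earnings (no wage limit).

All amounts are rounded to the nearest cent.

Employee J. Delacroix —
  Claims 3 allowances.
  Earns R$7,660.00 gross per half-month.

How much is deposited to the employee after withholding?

R$5,894.52

Income Tax: taxable = R$7,660.00 − 3×R$446.00 = R$6,322.00
  R$332.80 + 10.4% × (R$6,322.00 − R$5,200.00) = R$332.80 + 10.4% × R$1,122.00 = R$449.49
Solidarity Surcharge: 7.9% × R$7,660.00 = R$605.14
Long-Term Care Levy: 4.8% × R$7,660.00 = R$367.68
Health Levy: 4.48% × R$7,660.00 = R$343.17
Total withheld: R$449.49 + R$605.14 + R$367.68 + R$343.17 = R$1,765.48
Net pay: R$7,660.00 − R$1,765.48 = R$5,894.52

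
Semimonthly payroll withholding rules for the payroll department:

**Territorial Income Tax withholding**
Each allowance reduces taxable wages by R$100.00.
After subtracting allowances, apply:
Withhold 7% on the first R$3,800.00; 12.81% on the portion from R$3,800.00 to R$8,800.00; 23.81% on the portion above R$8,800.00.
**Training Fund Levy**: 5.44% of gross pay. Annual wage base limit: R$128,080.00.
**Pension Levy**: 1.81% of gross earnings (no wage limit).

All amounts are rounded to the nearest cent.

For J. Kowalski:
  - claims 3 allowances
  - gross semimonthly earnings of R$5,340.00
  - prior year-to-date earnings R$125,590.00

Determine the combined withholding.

Territorial Income Tax: taxable = R$5,340.00 − 3×R$100.00 = R$5,040.00
  R$266.00 + 12.81% × (R$5,040.00 − R$3,800.00) = R$266.00 + 12.81% × R$1,240.00 = R$424.84
Training Fund Levy: cap R$128,080.00 − YTD R$125,590.00 = R$2,490.00 subject; 5.44% × R$2,490.00 = R$135.46
Pension Levy: 1.81% × R$5,340.00 = R$96.65
Total: R$424.84 + R$135.46 + R$96.65 = R$656.95

R$656.95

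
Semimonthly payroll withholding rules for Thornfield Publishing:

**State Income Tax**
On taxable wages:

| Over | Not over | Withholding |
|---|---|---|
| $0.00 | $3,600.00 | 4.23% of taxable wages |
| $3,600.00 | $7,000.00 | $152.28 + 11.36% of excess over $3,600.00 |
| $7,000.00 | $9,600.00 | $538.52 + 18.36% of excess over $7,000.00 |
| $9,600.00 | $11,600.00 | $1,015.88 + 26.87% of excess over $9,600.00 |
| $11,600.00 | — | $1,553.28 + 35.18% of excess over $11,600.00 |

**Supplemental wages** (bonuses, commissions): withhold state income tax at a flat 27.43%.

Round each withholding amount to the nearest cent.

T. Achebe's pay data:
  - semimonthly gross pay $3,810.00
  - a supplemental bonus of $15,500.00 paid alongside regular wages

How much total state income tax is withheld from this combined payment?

State Income Tax: taxable = $3,810.00
  $152.28 + 11.36% × ($3,810.00 − $3,600.00) = $152.28 + 11.36% × $210.00 = $176.14
Supplemental (27.43% flat on bonus): 27.43% × $15,500.00 = $4,251.65
Total state income tax: $176.14 + $4,251.65 = $4,427.79

$4,427.79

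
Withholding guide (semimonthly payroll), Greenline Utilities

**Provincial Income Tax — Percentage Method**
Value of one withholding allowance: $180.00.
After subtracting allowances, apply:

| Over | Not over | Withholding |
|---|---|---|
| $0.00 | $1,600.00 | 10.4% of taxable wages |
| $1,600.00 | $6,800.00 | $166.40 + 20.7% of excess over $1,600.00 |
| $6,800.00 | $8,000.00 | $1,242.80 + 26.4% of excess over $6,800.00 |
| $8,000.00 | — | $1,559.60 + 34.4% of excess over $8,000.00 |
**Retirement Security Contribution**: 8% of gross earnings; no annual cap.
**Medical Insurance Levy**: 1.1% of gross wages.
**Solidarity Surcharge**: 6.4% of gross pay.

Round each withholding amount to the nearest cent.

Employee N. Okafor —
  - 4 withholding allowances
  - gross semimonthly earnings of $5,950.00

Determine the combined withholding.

Provincial Income Tax: taxable = $5,950.00 − 4×$180.00 = $5,230.00
  $166.40 + 20.7% × ($5,230.00 − $1,600.00) = $166.40 + 20.7% × $3,630.00 = $917.81
Retirement Security Contribution: 8% × $5,950.00 = $476.00
Medical Insurance Levy: 1.1% × $5,950.00 = $65.45
Solidarity Surcharge: 6.4% × $5,950.00 = $380.80
Total: $917.81 + $476.00 + $65.45 + $380.80 = $1,840.06

$1,840.06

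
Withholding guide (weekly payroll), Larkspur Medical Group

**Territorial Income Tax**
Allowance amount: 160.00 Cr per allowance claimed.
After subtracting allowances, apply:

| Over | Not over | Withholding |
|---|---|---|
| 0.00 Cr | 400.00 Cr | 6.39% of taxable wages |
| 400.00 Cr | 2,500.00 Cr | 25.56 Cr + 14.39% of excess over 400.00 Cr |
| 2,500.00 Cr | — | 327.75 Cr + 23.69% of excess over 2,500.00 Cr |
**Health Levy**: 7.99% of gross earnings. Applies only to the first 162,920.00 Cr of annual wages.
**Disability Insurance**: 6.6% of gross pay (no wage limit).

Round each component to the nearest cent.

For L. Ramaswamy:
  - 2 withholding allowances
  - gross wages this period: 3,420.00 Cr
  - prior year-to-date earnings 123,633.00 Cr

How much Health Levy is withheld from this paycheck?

Health Levy: 7.99% × 3,420.00 Cr = 273.26 Cr

273.26 Cr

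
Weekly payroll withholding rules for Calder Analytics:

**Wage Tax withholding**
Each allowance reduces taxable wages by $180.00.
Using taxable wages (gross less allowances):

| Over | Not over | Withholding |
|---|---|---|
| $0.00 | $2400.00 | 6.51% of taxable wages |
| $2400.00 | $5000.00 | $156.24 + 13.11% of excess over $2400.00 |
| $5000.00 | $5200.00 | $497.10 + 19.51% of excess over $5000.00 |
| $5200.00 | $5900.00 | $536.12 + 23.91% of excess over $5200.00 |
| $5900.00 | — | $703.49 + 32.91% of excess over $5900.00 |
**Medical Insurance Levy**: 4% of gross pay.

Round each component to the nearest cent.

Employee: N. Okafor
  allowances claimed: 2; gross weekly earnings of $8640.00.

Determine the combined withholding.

$1832.35

Wage Tax: taxable = $8640.00 − 2×$180.00 = $8280.00
  $703.49 + 32.91% × ($8280.00 − $5900.00) = $703.49 + 32.91% × $2380.00 = $1486.75
Medical Insurance Levy: 4% × $8640.00 = $345.60
Total: $1486.75 + $345.60 = $1832.35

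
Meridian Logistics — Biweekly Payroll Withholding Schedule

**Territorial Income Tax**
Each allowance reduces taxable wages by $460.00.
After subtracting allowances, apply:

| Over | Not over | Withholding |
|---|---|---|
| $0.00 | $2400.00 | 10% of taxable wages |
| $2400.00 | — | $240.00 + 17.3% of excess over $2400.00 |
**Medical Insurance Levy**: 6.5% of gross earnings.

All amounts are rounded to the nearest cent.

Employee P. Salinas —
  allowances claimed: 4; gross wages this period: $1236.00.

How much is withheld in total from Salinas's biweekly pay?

Territorial Income Tax: taxable = $1236.00 − 4×$460.00 = $-604.00
  Taxable ≤ 0 → $0.00
Medical Insurance Levy: 6.5% × $1236.00 = $80.34
Total: $0.00 + $80.34 = $80.34

$80.34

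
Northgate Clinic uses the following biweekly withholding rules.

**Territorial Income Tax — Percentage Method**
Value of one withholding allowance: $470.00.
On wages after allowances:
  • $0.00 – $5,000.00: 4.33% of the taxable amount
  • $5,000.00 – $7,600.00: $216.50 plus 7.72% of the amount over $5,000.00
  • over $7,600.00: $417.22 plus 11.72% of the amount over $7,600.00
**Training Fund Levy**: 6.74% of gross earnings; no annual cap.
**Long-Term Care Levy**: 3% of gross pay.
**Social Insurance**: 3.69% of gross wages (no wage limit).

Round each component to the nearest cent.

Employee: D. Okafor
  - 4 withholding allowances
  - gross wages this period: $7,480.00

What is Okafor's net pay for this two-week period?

Territorial Income Tax: taxable = $7,480.00 − 4×$470.00 = $5,600.00
  $216.50 + 7.72% × ($5,600.00 − $5,000.00) = $216.50 + 7.72% × $600.00 = $262.82
Training Fund Levy: 6.74% × $7,480.00 = $504.15
Long-Term Care Levy: 3% × $7,480.00 = $224.40
Social Insurance: 3.69% × $7,480.00 = $276.01
Total withheld: $262.82 + $504.15 + $224.40 + $276.01 = $1,267.38
Net pay: $7,480.00 − $1,267.38 = $6,212.62

$6,212.62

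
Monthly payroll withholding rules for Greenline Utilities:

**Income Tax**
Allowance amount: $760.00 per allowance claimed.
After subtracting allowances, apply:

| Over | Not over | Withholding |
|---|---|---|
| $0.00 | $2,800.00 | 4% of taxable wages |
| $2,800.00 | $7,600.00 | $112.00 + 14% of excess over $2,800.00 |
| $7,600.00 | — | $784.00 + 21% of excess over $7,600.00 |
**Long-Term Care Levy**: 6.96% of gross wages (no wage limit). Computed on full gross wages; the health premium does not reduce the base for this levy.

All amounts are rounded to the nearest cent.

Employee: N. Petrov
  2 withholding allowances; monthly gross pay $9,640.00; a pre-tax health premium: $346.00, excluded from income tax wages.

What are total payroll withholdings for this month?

$1,491.48

Income Tax: taxable = $9,640.00 − $346.00 − 2×$760.00 = $7,774.00
  $784.00 + 21% × ($7,774.00 − $7,600.00) = $784.00 + 21% × $174.00 = $820.54
Long-Term Care Levy: 6.96% × $9,640.00 = $670.94
Total: $820.54 + $670.94 = $1,491.48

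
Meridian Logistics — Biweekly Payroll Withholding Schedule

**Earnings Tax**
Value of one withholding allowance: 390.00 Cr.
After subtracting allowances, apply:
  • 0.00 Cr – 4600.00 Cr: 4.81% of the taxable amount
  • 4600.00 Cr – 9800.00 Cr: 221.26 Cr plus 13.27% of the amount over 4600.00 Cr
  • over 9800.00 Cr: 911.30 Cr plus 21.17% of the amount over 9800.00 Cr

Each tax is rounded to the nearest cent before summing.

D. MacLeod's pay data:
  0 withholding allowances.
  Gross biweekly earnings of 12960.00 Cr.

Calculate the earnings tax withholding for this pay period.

Earnings Tax: taxable = 12960.00 Cr
  911.30 Cr + 21.17% × (12960.00 Cr − 9800.00 Cr) = 911.30 Cr + 21.17% × 3160.00 Cr = 1580.27 Cr

1580.27 Cr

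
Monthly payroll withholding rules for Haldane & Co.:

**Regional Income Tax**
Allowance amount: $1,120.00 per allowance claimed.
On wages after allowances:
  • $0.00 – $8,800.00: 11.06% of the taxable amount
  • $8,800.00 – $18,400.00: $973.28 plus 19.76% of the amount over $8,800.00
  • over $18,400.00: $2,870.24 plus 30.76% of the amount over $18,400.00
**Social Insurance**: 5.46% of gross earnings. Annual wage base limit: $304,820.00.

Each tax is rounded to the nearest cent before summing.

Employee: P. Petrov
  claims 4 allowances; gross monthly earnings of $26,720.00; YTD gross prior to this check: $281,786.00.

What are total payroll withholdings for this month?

Regional Income Tax: taxable = $26,720.00 − 4×$1,120.00 = $22,240.00
  $2,870.24 + 30.76% × ($22,240.00 − $18,400.00) = $2,870.24 + 30.76% × $3,840.00 = $4,051.42
Social Insurance: cap $304,820.00 − YTD $281,786.00 = $23,034.00 subject; 5.46% × $23,034.00 = $1,257.66
Total: $4,051.42 + $1,257.66 = $5,309.08

$5,309.08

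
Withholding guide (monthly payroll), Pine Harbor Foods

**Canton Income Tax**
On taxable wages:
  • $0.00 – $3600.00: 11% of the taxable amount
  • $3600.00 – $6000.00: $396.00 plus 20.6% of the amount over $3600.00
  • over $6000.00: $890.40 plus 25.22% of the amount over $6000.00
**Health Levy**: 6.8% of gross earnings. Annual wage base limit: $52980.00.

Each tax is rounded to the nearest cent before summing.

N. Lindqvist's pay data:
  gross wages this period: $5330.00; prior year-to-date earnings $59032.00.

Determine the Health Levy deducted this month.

$0.00

Health Levy: YTD $59032.00 ≥ cap $52980.00 → $0.00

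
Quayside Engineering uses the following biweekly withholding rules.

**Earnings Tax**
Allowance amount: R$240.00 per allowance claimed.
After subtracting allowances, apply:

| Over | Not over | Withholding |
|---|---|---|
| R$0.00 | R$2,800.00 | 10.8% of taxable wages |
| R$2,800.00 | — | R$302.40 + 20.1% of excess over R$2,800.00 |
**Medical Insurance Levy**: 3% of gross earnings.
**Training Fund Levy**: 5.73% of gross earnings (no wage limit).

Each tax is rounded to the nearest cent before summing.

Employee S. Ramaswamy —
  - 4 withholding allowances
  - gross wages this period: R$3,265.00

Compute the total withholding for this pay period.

Earnings Tax: taxable = R$3,265.00 − 4×R$240.00 = R$2,305.00
  10.8% × R$2,305.00 = R$248.94
Medical Insurance Levy: 3% × R$3,265.00 = R$97.95
Training Fund Levy: 5.73% × R$3,265.00 = R$187.08
Total: R$248.94 + R$97.95 + R$187.08 = R$533.97

R$533.97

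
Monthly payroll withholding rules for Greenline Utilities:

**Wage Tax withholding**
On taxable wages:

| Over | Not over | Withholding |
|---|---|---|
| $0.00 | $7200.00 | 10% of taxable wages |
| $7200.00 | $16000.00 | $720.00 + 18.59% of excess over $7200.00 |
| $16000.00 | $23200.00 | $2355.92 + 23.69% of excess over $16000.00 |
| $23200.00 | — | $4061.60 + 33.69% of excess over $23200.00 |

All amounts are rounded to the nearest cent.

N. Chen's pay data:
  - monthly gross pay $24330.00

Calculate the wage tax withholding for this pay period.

$4442.30

Wage Tax: taxable = $24330.00
  $4061.60 + 33.69% × ($24330.00 − $23200.00) = $4061.60 + 33.69% × $1130.00 = $4442.30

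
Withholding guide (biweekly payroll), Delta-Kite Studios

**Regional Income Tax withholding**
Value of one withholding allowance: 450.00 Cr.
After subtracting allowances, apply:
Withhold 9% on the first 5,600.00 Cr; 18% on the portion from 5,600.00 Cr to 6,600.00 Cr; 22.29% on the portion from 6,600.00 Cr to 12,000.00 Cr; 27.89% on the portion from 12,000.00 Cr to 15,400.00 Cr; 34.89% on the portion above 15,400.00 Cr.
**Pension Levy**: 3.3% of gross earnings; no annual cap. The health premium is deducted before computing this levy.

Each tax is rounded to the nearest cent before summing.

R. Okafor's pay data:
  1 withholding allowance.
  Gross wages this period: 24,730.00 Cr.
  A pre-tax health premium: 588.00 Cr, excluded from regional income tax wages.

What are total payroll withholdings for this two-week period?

6,525.69 Cr

Regional Income Tax: taxable = 24,730.00 Cr − 588.00 Cr − 1×450.00 Cr = 23,692.00 Cr
  2,835.92 Cr + 34.89% × (23,692.00 Cr − 15,400.00 Cr) = 2,835.92 Cr + 34.89% × 8,292.00 Cr = 5,729.00 Cr
Pension Levy: 3.3% × 24,142.00 Cr = 796.69 Cr
Total: 5,729.00 Cr + 796.69 Cr = 6,525.69 Cr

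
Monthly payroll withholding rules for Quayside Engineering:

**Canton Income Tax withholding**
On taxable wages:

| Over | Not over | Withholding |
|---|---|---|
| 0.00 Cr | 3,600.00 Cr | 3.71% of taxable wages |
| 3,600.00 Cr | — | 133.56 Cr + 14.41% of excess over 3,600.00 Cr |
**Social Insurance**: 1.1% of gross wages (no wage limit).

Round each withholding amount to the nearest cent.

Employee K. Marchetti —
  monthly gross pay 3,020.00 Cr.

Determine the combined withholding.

Canton Income Tax: taxable = 3,020.00 Cr
  3.71% × 3,020.00 Cr = 112.04 Cr
Social Insurance: 1.1% × 3,020.00 Cr = 33.22 Cr
Total: 112.04 Cr + 33.22 Cr = 145.26 Cr

145.26 Cr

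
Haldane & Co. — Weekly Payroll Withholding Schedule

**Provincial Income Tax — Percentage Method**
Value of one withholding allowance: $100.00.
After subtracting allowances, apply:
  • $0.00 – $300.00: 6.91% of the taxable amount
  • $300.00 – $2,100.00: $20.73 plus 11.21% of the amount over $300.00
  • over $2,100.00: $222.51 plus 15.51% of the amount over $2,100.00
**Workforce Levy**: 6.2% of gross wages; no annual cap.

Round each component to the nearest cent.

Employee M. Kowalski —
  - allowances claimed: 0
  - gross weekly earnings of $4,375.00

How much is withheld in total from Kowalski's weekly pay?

$846.61

Provincial Income Tax: taxable = $4,375.00
  $222.51 + 15.51% × ($4,375.00 − $2,100.00) = $222.51 + 15.51% × $2,275.00 = $575.36
Workforce Levy: 6.2% × $4,375.00 = $271.25
Total: $575.36 + $271.25 = $846.61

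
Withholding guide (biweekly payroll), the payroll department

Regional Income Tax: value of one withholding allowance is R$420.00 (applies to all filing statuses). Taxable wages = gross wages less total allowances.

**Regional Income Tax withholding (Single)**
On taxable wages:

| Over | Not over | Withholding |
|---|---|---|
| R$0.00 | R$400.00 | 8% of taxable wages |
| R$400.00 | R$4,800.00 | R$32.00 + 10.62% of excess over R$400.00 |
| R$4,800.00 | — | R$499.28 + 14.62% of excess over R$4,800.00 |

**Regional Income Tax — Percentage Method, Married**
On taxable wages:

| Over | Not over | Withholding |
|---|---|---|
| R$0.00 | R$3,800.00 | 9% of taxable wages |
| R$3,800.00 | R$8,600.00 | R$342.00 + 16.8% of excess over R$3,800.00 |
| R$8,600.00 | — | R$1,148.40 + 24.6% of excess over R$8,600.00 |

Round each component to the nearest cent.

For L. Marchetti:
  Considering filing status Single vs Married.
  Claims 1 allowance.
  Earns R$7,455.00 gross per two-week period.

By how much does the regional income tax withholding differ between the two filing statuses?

Regional Income Tax (Single): taxable = R$7,455.00 − 1×R$420.00 = R$7,035.00
  R$499.28 + 14.62% × (R$7,035.00 − R$4,800.00) = R$499.28 + 14.62% × R$2,235.00 = R$826.04
Regional Income Tax (Married): taxable = R$7,455.00 − 1×R$420.00 = R$7,035.00
  R$342.00 + 16.8% × (R$7,035.00 − R$3,800.00) = R$342.00 + 16.8% × R$3,235.00 = R$885.48
Difference: |R$826.04 − R$885.48| = R$59.44 (higher under Married)

R$59.44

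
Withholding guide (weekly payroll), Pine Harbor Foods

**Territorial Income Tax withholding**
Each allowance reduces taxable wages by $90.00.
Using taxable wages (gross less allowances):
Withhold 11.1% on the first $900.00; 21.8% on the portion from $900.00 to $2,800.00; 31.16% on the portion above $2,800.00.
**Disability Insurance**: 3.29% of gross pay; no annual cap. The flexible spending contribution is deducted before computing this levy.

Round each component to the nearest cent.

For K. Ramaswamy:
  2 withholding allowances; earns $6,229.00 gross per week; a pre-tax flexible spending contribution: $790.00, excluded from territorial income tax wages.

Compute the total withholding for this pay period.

$1,459.26

Territorial Income Tax: taxable = $6,229.00 − $790.00 − 2×$90.00 = $5,259.00
  $514.10 + 31.16% × ($5,259.00 − $2,800.00) = $514.10 + 31.16% × $2,459.00 = $1,280.32
Disability Insurance: 3.29% × $5,439.00 = $178.94
Total: $1,280.32 + $178.94 = $1,459.26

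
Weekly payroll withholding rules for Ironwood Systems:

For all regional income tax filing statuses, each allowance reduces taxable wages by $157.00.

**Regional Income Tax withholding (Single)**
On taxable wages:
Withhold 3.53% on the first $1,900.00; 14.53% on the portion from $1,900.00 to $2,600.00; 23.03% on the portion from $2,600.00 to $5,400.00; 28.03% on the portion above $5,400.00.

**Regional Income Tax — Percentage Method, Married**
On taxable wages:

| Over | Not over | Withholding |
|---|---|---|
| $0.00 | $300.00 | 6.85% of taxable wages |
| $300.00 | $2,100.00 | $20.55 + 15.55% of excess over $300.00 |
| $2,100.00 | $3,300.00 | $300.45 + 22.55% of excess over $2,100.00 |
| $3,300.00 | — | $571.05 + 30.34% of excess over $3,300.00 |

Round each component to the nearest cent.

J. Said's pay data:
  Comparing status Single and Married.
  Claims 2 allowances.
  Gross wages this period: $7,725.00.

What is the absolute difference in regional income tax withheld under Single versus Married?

Regional Income Tax (Single): taxable = $7,725.00 − 2×$157.00 = $7,411.00
  $813.62 + 28.03% × ($7,411.00 − $5,400.00) = $813.62 + 28.03% × $2,011.00 = $1,377.30
Regional Income Tax (Married): taxable = $7,725.00 − 2×$157.00 = $7,411.00
  $571.05 + 30.34% × ($7,411.00 − $3,300.00) = $571.05 + 30.34% × $4,111.00 = $1,818.33
Difference: |$1,377.30 − $1,818.33| = $441.03 (higher under Married)

$441.03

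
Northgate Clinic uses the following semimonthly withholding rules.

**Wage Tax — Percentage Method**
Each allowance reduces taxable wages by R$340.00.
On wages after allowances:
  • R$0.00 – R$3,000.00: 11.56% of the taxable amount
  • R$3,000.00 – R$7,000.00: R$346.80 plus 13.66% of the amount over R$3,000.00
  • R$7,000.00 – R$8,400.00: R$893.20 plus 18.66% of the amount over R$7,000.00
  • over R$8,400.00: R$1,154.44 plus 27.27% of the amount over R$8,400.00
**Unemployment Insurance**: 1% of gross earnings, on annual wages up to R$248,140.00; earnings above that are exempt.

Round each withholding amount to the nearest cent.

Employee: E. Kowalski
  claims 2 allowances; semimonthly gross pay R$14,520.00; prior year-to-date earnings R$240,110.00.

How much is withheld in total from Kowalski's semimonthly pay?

R$2,718.23

Wage Tax: taxable = R$14,520.00 − 2×R$340.00 = R$13,840.00
  R$1,154.44 + 27.27% × (R$13,840.00 − R$8,400.00) = R$1,154.44 + 27.27% × R$5,440.00 = R$2,637.93
Unemployment Insurance: cap R$248,140.00 − YTD R$240,110.00 = R$8,030.00 subject; 1% × R$8,030.00 = R$80.30
Total: R$2,637.93 + R$80.30 = R$2,718.23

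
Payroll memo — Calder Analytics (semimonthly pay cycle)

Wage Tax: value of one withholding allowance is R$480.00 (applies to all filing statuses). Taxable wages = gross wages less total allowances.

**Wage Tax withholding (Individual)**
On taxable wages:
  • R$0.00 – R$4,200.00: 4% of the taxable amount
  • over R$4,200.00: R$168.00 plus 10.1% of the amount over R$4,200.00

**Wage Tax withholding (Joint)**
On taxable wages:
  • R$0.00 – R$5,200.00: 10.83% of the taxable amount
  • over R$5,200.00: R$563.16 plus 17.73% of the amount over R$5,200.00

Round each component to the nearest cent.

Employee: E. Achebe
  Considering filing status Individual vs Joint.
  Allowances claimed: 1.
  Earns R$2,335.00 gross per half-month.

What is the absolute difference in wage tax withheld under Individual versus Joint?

R$126.70

Wage Tax (Individual): taxable = R$2,335.00 − 1×R$480.00 = R$1,855.00
  4% × R$1,855.00 = R$74.20
Wage Tax (Joint): taxable = R$2,335.00 − 1×R$480.00 = R$1,855.00
  10.83% × R$1,855.00 = R$200.90
Difference: |R$74.20 − R$200.90| = R$126.70 (higher under Joint)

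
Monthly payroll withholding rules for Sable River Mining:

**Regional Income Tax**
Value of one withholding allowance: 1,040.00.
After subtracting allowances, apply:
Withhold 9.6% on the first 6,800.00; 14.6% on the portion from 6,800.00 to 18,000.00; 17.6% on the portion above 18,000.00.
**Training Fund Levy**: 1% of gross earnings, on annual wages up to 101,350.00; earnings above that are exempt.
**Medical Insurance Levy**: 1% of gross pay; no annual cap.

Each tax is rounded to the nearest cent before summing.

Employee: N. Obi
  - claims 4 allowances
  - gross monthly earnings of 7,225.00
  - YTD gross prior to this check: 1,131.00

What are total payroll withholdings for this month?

Regional Income Tax: taxable = 7,225.00 − 4×1,040.00 = 3,065.00
  9.6% × 3,065.00 = 294.24
Training Fund Levy: 1% × 7,225.00 = 72.25
Medical Insurance Levy: 1% × 7,225.00 = 72.25
Total: 294.24 + 72.25 + 72.25 = 438.74

438.74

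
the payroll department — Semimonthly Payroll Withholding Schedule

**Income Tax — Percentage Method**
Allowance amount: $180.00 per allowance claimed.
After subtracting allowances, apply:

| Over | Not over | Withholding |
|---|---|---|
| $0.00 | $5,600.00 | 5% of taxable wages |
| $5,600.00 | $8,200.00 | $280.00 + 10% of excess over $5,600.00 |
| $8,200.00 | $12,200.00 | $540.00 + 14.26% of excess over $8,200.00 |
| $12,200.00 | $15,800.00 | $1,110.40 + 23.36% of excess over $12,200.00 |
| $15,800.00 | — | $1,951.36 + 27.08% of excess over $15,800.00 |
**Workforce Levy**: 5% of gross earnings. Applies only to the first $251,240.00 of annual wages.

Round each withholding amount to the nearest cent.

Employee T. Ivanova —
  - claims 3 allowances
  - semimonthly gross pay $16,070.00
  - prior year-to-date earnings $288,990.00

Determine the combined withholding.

$1,888.29

Income Tax: taxable = $16,070.00 − 3×$180.00 = $15,530.00
  $1,110.40 + 23.36% × ($15,530.00 − $12,200.00) = $1,110.40 + 23.36% × $3,330.00 = $1,888.29
Workforce Levy: YTD $288,990.00 ≥ cap $251,240.00 → $0.00
Total: $1,888.29 + $0.00 = $1,888.29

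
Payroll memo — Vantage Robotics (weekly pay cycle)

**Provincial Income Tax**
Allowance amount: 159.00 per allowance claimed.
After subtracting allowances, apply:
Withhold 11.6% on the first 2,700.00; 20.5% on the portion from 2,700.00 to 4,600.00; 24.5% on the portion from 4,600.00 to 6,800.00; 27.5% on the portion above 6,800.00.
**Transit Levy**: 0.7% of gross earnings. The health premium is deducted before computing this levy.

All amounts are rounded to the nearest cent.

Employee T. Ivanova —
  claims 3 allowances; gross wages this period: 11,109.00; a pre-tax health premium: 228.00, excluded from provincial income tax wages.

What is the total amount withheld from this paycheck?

2,308.97

Provincial Income Tax: taxable = 11,109.00 − 228.00 − 3×159.00 = 10,404.00
  1,241.70 + 27.5% × (10,404.00 − 6,800.00) = 1,241.70 + 27.5% × 3,604.00 = 2,232.80
Transit Levy: 0.7% × 10,881.00 = 76.17
Total: 2,232.80 + 76.17 = 2,308.97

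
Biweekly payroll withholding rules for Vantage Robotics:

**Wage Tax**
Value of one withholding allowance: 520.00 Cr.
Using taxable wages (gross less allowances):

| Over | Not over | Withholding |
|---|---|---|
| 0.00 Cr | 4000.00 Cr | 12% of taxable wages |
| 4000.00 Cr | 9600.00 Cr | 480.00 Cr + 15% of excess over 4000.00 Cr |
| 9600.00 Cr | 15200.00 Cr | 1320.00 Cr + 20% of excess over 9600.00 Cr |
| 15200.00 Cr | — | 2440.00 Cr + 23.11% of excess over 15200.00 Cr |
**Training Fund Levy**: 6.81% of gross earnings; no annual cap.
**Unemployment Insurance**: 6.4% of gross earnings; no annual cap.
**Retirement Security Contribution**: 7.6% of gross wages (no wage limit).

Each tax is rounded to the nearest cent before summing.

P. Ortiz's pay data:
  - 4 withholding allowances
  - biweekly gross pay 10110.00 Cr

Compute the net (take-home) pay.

Wage Tax: taxable = 10110.00 Cr − 4×520.00 Cr = 8030.00 Cr
  480.00 Cr + 15% × (8030.00 Cr − 4000.00 Cr) = 480.00 Cr + 15% × 4030.00 Cr = 1084.50 Cr
Training Fund Levy: 6.81% × 10110.00 Cr = 688.49 Cr
Unemployment Insurance: 6.4% × 10110.00 Cr = 647.04 Cr
Retirement Security Contribution: 7.6% × 10110.00 Cr = 768.36 Cr
Total withheld: 1084.50 Cr + 688.49 Cr + 647.04 Cr + 768.36 Cr = 3188.39 Cr
Net pay: 10110.00 Cr − 3188.39 Cr = 6921.61 Cr

6921.61 Cr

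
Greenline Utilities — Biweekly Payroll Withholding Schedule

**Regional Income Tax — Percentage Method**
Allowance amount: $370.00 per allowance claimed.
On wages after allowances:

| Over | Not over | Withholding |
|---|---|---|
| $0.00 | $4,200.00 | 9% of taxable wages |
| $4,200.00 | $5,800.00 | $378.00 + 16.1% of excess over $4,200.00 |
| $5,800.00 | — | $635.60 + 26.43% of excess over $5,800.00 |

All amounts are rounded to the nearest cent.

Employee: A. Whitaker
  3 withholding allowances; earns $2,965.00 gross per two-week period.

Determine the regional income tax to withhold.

$166.95

Regional Income Tax: taxable = $2,965.00 − 3×$370.00 = $1,855.00
  9% × $1,855.00 = $166.95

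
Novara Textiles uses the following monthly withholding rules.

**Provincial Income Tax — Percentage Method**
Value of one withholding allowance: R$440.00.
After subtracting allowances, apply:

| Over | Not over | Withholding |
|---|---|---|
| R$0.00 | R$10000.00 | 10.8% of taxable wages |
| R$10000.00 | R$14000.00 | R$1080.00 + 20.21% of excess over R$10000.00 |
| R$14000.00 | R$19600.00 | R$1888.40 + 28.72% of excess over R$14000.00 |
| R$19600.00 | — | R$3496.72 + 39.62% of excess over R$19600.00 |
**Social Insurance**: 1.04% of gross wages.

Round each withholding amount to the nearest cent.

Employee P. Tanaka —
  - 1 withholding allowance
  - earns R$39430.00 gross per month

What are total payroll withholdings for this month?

R$11589.11

Provincial Income Tax: taxable = R$39430.00 − 1×R$440.00 = R$38990.00
  R$3496.72 + 39.62% × (R$38990.00 − R$19600.00) = R$3496.72 + 39.62% × R$19390.00 = R$11179.04
Social Insurance: 1.04% × R$39430.00 = R$410.07
Total: R$11179.04 + R$410.07 = R$11589.11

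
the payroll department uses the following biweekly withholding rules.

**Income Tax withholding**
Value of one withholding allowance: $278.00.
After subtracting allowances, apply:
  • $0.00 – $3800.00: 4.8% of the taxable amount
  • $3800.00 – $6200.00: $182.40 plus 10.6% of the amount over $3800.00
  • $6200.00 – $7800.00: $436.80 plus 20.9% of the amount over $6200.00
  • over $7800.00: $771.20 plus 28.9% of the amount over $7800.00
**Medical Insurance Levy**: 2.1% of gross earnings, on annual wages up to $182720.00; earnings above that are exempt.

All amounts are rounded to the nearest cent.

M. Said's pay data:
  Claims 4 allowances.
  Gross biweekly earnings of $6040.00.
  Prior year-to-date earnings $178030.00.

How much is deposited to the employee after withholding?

$5639.54

Income Tax: taxable = $6040.00 − 4×$278.00 = $4928.00
  $182.40 + 10.6% × ($4928.00 − $3800.00) = $182.40 + 10.6% × $1128.00 = $301.97
Medical Insurance Levy: cap $182720.00 − YTD $178030.00 = $4690.00 subject; 2.1% × $4690.00 = $98.49
Total withheld: $301.97 + $98.49 = $400.46
Net pay: $6040.00 − $400.46 = $5639.54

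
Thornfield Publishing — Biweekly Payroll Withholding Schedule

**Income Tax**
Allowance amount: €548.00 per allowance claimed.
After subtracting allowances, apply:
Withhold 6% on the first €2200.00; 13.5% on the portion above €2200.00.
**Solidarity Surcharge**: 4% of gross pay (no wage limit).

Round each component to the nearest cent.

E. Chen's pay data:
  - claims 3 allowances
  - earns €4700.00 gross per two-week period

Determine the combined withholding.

Income Tax: taxable = €4700.00 − 3×€548.00 = €3056.00
  €132.00 + 13.5% × (€3056.00 − €2200.00) = €132.00 + 13.5% × €856.00 = €247.56
Solidarity Surcharge: 4% × €4700.00 = €188.00
Total: €247.56 + €188.00 = €435.56

€435.56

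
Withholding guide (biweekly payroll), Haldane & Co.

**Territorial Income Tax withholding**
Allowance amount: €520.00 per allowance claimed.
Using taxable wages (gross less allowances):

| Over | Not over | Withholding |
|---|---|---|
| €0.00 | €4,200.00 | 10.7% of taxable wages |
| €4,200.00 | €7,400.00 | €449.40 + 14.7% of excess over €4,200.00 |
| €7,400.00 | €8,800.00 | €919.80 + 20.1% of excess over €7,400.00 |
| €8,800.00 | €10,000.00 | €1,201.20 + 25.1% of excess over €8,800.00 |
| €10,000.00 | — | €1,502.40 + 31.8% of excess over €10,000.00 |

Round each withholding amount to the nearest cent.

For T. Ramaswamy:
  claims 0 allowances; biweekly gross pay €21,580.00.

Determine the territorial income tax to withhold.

€5,184.84

Territorial Income Tax: taxable = €21,580.00
  €1,502.40 + 31.8% × (€21,580.00 − €10,000.00) = €1,502.40 + 31.8% × €11,580.00 = €5,184.84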